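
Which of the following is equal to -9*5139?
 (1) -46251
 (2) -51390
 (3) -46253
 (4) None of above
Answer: 1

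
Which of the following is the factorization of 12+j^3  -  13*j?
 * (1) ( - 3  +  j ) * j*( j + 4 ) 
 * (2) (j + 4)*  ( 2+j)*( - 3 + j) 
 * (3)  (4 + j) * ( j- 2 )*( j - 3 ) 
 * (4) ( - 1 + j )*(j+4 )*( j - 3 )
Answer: 4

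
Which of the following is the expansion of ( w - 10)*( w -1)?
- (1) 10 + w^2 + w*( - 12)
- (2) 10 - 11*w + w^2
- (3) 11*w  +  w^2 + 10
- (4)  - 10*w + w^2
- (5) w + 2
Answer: 2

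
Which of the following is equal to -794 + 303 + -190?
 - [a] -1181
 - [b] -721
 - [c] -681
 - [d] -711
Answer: c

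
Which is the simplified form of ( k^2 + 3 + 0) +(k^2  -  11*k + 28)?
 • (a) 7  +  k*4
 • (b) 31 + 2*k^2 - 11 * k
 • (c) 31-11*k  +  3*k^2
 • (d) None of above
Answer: b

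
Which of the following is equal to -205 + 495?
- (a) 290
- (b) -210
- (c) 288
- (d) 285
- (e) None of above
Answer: a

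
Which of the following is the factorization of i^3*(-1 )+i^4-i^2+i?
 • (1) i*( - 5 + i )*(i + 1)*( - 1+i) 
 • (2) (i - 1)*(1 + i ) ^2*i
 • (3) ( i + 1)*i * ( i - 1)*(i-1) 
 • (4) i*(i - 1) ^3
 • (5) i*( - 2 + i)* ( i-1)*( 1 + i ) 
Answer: 3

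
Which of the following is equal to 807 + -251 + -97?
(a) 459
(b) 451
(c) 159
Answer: a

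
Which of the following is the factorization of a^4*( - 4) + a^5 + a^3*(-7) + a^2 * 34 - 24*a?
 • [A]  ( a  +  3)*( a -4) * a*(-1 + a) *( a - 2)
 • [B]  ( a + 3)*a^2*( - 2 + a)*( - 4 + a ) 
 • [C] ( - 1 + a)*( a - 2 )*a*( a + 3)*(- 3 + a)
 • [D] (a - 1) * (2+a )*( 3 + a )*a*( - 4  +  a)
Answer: A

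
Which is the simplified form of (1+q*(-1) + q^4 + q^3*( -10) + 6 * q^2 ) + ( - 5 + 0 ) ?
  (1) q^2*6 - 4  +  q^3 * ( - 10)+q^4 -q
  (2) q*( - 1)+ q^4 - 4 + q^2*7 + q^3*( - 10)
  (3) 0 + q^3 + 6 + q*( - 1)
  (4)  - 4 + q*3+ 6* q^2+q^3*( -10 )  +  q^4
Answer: 1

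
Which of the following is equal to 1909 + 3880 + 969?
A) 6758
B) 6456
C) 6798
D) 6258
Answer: A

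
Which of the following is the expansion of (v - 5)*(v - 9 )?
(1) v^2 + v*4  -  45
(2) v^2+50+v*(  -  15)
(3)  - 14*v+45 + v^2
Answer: 3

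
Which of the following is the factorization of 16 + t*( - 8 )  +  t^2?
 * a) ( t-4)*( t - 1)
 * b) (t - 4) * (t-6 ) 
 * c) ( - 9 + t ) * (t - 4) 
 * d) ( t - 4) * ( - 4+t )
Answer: d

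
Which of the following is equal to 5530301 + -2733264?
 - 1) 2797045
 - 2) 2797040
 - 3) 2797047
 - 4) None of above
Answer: 4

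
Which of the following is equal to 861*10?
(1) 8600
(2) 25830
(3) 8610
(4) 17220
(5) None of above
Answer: 3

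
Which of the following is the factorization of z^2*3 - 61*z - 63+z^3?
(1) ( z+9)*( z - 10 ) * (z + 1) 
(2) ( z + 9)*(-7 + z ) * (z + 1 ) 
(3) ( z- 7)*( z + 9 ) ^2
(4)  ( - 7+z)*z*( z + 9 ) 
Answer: 2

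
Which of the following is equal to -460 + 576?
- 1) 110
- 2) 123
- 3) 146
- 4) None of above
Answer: 4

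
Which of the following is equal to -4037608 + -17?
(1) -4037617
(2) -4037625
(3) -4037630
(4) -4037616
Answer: 2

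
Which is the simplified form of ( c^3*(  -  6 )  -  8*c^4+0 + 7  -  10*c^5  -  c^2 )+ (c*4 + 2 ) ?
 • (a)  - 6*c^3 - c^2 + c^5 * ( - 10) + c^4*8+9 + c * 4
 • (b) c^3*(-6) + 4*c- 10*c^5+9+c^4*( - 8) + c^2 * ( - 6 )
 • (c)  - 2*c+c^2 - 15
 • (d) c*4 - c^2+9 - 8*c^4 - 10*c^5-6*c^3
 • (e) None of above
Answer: d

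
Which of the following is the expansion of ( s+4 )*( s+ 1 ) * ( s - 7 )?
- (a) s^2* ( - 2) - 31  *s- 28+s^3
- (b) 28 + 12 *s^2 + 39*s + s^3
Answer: a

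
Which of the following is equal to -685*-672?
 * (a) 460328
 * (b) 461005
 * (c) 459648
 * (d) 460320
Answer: d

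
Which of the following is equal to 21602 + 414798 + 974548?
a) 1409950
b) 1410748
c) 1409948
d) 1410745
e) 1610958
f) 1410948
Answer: f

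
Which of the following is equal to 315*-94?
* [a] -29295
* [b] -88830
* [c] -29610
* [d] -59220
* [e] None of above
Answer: c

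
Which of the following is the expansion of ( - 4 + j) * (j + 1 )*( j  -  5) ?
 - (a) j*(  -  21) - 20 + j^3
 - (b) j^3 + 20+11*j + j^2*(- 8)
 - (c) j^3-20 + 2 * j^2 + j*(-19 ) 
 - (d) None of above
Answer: b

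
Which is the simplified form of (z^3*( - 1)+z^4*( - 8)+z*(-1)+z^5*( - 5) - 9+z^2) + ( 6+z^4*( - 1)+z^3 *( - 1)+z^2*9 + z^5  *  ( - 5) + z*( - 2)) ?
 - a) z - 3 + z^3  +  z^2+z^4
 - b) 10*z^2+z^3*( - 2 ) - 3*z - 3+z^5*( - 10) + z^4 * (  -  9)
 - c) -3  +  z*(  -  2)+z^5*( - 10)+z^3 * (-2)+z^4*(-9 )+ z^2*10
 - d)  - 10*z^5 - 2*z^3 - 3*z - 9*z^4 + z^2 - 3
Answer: b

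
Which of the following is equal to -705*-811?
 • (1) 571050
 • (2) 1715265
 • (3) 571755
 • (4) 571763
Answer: 3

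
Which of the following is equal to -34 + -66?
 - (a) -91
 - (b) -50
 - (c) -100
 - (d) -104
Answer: c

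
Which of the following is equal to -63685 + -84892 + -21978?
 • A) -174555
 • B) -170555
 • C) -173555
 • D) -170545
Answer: B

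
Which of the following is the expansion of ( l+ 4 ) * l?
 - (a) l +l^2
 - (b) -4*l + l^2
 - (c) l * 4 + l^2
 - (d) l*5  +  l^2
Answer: c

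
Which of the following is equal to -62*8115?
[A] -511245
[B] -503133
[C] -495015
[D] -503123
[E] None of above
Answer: E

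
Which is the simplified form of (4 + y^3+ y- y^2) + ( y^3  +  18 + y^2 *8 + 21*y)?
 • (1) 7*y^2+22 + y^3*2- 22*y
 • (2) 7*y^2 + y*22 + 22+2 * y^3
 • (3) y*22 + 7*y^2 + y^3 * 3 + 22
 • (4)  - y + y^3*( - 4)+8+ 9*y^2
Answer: 2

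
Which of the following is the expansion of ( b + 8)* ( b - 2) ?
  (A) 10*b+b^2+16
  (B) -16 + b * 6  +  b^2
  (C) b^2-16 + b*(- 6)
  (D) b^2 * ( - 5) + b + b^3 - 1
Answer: B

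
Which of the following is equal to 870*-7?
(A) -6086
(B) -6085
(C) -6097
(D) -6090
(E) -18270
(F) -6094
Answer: D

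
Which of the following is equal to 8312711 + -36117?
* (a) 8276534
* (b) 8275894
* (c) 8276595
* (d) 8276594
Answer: d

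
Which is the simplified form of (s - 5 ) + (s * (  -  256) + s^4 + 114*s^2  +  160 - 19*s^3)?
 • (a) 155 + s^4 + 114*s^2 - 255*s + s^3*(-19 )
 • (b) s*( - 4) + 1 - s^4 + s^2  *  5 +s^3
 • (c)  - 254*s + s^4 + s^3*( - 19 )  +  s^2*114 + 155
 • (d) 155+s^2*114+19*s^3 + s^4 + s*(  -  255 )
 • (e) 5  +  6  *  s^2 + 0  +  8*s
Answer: a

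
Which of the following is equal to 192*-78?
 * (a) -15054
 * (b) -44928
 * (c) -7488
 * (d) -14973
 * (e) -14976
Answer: e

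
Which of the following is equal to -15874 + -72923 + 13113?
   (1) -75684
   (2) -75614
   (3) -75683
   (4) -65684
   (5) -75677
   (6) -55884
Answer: 1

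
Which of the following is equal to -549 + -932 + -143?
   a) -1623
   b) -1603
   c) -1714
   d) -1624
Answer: d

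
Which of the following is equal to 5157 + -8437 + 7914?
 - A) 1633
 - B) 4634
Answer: B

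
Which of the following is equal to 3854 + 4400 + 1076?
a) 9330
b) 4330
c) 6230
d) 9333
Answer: a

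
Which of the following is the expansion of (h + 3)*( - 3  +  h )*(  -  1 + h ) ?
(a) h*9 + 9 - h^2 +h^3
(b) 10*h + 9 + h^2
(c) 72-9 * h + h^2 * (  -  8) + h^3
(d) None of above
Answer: d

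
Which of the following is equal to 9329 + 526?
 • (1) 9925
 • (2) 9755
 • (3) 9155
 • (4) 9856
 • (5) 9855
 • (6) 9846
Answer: 5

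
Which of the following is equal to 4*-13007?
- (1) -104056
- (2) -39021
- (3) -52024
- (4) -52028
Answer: 4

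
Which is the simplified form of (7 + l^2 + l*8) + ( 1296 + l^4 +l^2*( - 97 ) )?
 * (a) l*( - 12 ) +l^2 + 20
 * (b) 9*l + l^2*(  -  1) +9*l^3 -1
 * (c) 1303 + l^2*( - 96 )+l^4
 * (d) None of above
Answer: d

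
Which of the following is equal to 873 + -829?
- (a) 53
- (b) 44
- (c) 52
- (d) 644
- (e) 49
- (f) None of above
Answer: b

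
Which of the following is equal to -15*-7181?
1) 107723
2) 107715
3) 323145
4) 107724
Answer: 2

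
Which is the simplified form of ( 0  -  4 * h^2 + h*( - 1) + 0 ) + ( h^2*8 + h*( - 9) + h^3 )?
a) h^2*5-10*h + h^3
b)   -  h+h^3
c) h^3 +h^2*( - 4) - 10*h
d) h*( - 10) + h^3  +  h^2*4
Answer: d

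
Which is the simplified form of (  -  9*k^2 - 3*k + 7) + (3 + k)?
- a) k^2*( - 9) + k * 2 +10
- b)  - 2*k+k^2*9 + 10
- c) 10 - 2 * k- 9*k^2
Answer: c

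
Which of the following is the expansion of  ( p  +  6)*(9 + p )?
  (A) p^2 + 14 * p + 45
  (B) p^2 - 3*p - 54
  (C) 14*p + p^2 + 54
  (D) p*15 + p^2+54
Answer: D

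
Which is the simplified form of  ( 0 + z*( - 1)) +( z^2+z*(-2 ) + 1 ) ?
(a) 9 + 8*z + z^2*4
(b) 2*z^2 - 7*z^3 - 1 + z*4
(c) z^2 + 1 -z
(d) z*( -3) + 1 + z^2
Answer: d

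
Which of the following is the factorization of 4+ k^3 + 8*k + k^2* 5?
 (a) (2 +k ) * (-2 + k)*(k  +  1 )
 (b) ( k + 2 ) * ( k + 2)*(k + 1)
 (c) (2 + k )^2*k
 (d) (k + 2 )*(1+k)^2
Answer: b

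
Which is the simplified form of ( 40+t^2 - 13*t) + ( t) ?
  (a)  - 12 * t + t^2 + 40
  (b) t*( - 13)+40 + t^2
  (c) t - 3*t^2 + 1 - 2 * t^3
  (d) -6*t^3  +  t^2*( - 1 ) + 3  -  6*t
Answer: a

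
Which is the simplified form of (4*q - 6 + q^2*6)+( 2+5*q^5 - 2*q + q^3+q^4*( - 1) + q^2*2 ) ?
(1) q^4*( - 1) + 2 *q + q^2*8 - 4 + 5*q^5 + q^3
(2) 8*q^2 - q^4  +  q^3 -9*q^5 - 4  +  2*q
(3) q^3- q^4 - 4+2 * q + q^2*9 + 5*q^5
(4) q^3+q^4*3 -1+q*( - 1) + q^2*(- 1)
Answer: 1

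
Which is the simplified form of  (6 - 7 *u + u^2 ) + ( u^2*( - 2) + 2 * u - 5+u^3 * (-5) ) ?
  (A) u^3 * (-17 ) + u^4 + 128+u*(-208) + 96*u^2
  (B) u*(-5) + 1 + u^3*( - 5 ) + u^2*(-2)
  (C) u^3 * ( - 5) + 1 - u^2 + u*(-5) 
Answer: C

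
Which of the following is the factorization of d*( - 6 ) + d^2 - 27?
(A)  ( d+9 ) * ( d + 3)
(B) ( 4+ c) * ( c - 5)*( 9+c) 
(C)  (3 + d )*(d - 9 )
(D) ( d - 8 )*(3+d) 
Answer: C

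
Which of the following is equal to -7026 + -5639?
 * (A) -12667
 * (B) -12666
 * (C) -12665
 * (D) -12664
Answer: C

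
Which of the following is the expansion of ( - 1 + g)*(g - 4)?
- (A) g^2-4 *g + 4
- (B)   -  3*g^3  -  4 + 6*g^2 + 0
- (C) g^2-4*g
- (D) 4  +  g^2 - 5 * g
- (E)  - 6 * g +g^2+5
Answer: D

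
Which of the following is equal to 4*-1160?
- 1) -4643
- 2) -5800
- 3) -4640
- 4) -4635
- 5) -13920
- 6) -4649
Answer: 3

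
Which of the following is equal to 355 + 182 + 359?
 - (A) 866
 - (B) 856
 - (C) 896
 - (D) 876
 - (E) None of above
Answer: C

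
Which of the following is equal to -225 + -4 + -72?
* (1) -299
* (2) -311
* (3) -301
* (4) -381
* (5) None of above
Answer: 3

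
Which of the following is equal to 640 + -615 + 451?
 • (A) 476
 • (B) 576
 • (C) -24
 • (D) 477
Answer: A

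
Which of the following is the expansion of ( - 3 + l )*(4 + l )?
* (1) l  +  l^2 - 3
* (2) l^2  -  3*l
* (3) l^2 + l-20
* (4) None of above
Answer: 4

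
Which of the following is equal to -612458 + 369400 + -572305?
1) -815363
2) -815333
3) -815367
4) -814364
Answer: 1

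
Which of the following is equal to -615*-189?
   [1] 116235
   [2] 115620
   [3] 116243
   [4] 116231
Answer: 1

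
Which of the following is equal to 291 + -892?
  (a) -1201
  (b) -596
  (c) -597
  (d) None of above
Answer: d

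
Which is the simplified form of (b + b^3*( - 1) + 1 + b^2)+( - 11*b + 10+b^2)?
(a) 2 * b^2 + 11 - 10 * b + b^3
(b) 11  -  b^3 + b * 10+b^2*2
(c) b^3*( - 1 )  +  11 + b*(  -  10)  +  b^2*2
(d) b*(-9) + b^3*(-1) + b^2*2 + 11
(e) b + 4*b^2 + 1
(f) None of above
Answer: c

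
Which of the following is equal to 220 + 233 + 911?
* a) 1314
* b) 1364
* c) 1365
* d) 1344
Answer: b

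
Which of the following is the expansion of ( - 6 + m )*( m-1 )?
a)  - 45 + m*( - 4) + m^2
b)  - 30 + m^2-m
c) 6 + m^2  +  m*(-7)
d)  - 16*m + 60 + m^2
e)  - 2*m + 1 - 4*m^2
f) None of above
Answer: c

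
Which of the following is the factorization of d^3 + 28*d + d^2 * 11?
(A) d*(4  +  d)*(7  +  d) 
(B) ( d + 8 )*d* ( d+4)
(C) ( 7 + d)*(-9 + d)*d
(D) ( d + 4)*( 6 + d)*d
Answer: A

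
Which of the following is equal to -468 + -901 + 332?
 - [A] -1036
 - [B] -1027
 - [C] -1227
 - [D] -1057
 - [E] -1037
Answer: E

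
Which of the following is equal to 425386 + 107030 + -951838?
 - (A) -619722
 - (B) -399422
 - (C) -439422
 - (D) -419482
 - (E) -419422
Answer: E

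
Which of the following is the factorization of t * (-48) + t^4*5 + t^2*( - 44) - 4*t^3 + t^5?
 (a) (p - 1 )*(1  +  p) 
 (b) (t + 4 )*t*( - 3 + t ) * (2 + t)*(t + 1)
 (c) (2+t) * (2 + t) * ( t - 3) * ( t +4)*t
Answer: c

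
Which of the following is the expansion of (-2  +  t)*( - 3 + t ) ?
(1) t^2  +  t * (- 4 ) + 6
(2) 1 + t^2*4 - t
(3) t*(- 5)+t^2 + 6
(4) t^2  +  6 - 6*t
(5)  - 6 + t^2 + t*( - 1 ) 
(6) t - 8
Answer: 3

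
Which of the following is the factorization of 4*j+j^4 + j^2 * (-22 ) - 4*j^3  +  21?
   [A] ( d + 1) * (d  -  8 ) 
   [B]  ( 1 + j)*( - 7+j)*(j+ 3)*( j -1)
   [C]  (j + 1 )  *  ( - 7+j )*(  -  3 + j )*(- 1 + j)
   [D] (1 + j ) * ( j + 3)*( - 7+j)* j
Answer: B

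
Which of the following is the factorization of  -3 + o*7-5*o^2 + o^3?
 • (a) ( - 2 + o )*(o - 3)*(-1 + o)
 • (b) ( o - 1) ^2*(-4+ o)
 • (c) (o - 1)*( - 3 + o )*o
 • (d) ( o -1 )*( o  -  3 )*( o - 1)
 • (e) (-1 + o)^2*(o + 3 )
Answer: d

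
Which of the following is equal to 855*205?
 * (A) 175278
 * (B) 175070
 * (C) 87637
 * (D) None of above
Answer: D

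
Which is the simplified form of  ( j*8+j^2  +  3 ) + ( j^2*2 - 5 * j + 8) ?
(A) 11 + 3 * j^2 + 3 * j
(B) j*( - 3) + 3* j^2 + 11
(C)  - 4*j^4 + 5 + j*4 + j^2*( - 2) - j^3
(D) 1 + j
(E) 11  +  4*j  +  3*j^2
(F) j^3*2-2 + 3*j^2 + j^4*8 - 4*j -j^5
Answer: A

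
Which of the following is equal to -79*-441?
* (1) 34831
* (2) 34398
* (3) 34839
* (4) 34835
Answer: 3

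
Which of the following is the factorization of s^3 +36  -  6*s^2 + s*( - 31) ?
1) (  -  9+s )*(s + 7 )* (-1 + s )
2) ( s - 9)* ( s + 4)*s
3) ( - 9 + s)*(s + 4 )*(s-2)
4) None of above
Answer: 4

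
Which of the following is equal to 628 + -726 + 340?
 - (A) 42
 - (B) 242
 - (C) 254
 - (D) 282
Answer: B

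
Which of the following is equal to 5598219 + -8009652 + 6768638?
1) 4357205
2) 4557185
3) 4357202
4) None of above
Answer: 1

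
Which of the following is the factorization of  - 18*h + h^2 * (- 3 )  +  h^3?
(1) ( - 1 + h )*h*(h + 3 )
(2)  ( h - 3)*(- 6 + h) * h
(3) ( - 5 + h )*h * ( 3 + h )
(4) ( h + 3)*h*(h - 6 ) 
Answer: 4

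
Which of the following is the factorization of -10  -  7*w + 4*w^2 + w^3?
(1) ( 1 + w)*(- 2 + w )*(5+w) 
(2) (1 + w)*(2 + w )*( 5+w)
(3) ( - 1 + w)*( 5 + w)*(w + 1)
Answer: 1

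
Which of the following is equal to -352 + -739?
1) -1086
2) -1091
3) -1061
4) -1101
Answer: 2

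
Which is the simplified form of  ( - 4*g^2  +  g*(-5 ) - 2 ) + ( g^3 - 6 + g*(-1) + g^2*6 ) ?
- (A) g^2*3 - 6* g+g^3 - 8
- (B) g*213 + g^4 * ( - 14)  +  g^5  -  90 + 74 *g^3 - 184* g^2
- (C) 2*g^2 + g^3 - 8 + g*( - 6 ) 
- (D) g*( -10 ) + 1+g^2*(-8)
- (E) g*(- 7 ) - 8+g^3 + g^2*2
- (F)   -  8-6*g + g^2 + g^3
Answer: C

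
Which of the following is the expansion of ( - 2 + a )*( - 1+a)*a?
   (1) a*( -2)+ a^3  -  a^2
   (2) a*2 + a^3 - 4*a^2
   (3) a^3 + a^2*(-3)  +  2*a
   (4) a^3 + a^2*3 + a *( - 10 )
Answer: 3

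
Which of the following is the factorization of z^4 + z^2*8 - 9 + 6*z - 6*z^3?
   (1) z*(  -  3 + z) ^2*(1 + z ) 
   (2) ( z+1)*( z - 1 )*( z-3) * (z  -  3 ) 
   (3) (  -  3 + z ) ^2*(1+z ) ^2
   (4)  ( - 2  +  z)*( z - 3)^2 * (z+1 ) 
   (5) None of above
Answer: 2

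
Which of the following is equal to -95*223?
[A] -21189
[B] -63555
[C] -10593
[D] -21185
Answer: D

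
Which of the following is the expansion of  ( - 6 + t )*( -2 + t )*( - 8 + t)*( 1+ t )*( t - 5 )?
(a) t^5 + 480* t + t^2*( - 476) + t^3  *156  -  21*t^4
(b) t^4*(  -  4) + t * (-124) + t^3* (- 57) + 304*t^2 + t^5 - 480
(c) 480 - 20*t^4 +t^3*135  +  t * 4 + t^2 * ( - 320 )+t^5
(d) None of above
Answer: c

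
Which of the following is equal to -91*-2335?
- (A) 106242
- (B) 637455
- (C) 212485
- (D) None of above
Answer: C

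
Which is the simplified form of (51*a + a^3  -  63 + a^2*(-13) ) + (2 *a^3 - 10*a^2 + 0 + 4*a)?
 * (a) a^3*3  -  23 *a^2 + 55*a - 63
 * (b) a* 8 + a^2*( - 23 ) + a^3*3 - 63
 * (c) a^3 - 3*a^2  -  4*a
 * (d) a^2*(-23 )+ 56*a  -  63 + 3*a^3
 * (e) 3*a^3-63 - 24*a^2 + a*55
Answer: a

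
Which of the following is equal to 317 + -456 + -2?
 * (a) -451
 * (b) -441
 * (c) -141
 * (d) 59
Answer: c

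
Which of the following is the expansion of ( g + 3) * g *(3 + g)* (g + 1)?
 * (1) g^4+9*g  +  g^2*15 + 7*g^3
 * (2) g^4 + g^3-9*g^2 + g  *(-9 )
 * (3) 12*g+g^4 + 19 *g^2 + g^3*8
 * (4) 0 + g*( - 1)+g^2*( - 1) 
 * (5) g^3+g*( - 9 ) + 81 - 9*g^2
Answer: 1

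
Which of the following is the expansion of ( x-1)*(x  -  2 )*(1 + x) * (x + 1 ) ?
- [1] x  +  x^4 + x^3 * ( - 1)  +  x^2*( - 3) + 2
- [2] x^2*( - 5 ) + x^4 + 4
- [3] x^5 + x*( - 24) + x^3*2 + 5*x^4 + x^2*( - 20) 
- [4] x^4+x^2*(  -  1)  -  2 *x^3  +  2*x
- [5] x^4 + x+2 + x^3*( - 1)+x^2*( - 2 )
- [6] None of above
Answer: 1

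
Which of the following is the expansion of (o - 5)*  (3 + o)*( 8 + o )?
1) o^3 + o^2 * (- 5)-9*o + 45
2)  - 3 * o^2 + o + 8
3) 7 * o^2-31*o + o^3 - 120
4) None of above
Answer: 4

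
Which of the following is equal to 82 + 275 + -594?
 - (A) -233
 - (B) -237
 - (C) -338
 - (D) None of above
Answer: B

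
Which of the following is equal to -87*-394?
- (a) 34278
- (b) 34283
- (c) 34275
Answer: a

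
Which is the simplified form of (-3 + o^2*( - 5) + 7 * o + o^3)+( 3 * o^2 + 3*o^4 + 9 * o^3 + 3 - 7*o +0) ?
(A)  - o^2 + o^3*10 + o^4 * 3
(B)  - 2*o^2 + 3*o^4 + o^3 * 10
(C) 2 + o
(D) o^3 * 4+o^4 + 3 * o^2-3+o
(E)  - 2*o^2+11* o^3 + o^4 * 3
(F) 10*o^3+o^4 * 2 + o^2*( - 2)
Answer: B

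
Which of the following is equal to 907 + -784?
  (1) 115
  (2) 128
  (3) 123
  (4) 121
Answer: 3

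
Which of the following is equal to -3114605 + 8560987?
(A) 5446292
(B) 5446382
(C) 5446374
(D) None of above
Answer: B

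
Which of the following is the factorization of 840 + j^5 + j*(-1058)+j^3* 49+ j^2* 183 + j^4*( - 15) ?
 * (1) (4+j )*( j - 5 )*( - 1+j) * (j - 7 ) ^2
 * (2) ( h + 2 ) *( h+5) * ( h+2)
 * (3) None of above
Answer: 3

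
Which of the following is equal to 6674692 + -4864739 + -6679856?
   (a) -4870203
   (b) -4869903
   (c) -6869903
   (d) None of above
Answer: b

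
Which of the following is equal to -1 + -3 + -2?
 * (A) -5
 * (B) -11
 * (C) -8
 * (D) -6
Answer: D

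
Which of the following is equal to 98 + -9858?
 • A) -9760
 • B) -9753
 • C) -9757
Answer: A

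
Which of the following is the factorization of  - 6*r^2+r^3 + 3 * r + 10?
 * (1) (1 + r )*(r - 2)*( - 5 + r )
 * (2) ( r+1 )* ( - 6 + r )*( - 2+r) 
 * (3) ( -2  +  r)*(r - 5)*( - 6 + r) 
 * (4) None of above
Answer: 1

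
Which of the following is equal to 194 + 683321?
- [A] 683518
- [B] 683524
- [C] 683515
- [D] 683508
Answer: C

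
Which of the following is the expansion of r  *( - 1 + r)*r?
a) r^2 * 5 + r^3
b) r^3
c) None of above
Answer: c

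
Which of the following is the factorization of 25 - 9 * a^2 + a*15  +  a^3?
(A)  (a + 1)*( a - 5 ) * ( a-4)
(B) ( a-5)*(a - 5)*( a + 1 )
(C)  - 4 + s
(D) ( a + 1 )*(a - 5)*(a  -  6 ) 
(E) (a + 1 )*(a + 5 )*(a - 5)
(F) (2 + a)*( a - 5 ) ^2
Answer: B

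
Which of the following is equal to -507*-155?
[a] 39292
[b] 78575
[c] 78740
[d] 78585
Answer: d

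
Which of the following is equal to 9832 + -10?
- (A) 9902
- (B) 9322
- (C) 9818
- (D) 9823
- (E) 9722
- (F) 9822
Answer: F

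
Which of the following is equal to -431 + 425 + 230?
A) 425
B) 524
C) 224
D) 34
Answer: C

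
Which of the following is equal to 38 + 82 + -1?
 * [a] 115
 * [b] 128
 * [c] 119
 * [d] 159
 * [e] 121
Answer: c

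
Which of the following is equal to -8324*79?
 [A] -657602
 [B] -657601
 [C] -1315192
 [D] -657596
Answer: D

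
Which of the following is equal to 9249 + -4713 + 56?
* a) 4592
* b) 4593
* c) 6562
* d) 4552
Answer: a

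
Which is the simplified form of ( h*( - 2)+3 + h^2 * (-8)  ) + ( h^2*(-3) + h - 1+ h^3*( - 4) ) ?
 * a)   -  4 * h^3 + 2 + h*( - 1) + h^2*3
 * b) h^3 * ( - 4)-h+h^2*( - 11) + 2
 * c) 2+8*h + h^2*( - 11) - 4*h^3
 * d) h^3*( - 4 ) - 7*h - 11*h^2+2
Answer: b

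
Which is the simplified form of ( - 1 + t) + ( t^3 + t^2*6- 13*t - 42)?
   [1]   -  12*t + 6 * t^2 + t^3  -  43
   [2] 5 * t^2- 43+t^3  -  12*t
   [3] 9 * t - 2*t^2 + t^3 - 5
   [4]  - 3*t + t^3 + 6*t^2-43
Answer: 1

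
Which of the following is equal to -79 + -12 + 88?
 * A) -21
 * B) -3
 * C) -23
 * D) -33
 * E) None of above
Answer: B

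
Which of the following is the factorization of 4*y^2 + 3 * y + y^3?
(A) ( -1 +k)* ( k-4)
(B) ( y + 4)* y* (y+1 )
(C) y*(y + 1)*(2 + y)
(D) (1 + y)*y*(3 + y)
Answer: D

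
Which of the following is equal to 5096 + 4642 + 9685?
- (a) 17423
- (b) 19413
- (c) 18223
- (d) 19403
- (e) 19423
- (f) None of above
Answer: e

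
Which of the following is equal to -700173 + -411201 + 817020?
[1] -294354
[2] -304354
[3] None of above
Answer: 1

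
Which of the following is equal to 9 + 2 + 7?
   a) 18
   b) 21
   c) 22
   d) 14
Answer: a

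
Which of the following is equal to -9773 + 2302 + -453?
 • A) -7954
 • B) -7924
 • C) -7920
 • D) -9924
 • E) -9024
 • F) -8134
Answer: B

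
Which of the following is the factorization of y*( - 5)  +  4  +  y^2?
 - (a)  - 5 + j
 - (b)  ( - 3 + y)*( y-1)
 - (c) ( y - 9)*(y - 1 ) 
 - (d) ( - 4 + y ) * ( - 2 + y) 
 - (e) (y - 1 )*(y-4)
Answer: e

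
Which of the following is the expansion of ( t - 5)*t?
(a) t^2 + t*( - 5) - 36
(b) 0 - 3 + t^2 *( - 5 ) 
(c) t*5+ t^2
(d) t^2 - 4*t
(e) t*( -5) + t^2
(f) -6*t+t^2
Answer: e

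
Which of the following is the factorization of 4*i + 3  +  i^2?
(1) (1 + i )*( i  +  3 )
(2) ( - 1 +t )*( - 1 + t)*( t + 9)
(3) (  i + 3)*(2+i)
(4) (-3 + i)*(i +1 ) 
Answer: 1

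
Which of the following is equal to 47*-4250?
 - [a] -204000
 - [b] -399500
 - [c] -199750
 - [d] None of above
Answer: c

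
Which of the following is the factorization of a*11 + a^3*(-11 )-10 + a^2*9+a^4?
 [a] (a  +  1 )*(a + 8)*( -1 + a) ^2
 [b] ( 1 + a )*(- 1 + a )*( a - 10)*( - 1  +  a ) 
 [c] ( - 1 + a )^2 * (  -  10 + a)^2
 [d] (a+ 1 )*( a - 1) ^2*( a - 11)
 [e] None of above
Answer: b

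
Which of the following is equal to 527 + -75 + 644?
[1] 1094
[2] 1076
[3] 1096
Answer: 3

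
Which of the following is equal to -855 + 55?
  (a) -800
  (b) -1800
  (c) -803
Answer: a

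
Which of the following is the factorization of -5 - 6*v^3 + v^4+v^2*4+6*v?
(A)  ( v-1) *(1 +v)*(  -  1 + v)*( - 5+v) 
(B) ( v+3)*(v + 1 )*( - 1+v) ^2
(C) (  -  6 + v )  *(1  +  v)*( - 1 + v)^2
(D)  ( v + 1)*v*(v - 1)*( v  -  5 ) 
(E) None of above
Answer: A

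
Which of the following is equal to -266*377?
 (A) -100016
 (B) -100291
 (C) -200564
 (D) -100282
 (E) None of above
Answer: D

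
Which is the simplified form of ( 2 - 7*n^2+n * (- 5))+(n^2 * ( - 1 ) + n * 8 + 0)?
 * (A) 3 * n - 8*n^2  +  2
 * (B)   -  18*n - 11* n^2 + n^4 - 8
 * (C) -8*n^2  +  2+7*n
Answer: A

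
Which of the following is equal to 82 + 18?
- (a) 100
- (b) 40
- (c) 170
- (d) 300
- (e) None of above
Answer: a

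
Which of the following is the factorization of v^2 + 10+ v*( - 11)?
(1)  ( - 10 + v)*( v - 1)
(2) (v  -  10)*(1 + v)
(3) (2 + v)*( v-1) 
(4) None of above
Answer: 1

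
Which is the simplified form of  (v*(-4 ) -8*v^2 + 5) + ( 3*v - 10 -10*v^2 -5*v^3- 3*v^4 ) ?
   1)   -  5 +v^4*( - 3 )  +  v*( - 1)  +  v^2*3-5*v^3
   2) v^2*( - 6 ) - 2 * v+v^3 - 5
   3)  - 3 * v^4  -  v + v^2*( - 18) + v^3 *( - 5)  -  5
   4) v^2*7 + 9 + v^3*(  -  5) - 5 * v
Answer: 3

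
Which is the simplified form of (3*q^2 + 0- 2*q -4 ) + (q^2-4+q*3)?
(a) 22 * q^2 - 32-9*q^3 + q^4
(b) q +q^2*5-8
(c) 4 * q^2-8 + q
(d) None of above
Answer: c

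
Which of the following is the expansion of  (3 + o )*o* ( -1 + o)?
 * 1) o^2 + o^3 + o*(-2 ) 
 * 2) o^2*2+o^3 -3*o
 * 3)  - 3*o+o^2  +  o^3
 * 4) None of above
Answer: 2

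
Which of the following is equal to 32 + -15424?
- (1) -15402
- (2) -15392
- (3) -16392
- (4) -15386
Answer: 2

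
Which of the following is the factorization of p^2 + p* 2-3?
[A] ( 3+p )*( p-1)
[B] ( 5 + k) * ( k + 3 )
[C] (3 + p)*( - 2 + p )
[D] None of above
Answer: A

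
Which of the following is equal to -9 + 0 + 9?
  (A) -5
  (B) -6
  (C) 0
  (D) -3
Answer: C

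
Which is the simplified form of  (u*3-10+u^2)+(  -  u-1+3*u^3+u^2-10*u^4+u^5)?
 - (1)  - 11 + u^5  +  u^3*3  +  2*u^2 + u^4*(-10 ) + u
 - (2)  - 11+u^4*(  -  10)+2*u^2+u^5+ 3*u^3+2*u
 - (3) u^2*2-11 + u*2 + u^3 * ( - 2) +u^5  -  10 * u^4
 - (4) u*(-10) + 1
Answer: 2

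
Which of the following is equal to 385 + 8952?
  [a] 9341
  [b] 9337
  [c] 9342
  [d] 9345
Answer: b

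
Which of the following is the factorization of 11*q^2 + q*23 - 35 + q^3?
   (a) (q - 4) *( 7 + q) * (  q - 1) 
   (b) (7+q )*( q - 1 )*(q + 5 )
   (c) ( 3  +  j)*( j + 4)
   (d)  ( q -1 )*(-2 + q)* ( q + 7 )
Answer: b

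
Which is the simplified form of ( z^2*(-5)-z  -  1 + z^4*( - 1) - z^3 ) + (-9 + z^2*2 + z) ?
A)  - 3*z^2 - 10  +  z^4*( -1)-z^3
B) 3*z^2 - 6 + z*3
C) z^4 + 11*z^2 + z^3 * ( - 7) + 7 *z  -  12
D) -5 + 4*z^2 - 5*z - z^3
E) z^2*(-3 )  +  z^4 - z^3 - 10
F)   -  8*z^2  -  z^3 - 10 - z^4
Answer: A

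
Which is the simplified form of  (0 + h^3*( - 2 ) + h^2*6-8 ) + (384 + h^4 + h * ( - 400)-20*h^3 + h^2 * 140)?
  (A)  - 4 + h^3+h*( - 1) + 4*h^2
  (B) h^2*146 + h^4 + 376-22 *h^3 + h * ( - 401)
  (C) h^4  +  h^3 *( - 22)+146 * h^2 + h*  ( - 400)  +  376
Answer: C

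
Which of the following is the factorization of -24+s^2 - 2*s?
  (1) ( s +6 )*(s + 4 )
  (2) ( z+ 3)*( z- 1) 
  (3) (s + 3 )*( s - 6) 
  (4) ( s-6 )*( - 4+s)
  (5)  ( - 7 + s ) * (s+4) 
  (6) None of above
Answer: 6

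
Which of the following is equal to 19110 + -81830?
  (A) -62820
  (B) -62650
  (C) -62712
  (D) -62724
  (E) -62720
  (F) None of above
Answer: E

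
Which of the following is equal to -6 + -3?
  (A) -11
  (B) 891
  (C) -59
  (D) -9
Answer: D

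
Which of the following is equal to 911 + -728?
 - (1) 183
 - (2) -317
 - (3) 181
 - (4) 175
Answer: 1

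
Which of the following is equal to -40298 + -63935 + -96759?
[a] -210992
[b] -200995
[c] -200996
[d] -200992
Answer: d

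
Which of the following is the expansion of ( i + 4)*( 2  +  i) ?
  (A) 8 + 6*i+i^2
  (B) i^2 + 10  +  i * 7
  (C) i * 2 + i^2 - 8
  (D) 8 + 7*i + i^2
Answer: A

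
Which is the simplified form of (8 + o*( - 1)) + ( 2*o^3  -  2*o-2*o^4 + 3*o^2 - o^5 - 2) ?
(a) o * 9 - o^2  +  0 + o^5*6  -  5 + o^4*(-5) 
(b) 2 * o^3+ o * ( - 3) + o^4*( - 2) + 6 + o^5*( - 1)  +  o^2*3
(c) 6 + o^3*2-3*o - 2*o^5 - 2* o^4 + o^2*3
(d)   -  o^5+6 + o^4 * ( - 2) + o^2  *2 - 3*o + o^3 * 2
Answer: b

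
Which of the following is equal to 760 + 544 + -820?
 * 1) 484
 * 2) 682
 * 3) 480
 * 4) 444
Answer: 1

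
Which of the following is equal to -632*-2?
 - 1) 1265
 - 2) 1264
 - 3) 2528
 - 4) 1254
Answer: 2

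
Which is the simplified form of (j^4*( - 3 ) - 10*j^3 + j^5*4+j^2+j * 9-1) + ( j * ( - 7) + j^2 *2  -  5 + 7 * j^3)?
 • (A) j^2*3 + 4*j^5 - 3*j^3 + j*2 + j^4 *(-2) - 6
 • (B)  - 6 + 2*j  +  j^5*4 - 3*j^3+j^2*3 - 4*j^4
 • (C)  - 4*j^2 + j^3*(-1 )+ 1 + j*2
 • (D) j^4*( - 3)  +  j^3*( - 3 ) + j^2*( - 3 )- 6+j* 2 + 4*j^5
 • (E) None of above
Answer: E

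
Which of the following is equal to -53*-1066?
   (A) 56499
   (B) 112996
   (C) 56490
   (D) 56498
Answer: D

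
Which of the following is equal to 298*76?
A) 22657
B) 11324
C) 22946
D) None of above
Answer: D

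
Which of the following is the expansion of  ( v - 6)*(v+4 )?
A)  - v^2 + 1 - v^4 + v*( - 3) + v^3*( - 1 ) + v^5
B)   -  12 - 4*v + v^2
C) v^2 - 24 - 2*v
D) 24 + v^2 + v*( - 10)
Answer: C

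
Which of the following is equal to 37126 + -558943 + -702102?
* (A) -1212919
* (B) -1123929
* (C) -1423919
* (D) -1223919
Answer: D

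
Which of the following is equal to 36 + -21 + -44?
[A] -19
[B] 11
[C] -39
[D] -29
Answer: D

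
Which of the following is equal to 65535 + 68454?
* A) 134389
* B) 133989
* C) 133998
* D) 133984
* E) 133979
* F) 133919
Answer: B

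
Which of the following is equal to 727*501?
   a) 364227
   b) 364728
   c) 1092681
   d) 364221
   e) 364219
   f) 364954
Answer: a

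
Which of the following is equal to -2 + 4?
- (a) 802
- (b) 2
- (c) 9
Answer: b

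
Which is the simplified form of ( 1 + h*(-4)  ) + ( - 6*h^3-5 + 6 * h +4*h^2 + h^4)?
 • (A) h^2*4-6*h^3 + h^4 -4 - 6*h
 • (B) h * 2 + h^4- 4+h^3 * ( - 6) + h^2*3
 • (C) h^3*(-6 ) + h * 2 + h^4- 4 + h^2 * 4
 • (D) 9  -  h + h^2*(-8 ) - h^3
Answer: C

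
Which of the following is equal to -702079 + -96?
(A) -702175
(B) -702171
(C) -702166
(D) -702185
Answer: A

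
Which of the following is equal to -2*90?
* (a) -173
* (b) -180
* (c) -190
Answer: b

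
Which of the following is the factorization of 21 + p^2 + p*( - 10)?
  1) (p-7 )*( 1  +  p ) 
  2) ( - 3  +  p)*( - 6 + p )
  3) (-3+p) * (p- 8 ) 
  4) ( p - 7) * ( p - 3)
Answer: 4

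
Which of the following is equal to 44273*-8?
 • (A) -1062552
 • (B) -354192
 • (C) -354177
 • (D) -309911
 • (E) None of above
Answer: E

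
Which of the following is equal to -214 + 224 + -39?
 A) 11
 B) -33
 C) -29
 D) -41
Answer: C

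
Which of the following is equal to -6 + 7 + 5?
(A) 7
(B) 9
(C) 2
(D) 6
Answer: D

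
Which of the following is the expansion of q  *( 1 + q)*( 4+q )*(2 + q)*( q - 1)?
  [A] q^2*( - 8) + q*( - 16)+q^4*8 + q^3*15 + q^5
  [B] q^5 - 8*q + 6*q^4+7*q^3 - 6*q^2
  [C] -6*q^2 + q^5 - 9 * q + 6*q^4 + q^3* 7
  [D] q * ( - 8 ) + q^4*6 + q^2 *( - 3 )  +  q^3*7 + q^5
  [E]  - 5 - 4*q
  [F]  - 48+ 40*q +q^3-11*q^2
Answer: B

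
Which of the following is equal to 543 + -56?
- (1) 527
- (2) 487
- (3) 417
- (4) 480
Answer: 2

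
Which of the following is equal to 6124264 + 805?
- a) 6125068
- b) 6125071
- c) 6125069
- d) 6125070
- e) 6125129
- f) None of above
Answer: c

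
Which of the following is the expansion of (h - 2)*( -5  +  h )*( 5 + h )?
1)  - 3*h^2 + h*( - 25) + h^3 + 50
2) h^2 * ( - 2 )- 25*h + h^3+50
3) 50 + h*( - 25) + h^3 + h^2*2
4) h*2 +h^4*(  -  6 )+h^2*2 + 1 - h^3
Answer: 2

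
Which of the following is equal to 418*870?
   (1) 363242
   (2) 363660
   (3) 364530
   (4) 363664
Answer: 2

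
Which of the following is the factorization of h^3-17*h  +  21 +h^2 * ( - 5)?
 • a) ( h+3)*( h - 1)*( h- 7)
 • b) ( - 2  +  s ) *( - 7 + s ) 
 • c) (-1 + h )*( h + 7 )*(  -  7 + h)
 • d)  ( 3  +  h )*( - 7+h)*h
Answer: a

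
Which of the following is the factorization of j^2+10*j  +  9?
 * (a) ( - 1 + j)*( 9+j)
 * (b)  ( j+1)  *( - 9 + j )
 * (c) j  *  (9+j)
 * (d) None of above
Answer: d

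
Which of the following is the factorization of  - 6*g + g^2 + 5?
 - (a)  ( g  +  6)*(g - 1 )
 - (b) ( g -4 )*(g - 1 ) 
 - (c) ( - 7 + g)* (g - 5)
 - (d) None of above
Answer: d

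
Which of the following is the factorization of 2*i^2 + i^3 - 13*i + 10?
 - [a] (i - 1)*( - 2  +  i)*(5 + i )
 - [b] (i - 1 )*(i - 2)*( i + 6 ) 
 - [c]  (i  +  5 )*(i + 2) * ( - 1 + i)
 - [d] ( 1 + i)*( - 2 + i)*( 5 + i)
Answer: a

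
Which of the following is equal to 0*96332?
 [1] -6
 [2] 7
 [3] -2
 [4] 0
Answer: 4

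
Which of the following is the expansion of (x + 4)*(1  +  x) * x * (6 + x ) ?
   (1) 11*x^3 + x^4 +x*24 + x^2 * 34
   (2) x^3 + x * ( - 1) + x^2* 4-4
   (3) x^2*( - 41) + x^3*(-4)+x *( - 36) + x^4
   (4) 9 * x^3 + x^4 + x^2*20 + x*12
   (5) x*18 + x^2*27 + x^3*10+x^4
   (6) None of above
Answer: 1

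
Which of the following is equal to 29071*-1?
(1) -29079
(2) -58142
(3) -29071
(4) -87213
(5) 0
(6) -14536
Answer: 3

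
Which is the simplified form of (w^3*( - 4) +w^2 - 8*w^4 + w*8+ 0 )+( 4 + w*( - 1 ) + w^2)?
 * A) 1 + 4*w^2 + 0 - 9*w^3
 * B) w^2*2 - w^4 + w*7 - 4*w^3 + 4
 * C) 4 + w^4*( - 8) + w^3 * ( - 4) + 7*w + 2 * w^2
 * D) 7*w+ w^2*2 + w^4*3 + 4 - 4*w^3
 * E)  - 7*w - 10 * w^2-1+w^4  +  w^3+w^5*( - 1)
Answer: C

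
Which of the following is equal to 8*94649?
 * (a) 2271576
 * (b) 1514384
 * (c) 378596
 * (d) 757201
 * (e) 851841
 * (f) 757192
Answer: f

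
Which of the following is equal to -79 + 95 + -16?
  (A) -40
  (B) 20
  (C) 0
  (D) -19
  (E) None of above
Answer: C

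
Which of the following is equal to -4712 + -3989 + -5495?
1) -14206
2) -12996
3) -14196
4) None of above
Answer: 3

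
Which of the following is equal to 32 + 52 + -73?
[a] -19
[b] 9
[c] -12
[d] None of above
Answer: d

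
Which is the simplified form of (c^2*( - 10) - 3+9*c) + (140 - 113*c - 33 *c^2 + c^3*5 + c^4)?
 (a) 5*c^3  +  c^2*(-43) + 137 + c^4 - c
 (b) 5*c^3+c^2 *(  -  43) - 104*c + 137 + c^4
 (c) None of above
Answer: b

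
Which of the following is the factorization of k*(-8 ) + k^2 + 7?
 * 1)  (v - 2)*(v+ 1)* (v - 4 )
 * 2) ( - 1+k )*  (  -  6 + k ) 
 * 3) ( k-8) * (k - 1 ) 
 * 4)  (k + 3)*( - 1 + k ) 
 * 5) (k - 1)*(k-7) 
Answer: 5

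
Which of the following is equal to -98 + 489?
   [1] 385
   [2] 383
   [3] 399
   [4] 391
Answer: 4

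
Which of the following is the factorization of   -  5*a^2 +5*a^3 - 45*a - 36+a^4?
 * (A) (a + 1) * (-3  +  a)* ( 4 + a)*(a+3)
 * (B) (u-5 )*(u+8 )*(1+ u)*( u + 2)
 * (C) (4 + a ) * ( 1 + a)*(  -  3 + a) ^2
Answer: A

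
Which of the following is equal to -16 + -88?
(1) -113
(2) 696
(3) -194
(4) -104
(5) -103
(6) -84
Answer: 4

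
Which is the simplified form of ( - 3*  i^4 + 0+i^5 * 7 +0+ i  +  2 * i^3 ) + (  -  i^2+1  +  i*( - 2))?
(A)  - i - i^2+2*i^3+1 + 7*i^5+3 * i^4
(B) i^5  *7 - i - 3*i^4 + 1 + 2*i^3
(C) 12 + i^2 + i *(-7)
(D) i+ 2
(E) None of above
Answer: E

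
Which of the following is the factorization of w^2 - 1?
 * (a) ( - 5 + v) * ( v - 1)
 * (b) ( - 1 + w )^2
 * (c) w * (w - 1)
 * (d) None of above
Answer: d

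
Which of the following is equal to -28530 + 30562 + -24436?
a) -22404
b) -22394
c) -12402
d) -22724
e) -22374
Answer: a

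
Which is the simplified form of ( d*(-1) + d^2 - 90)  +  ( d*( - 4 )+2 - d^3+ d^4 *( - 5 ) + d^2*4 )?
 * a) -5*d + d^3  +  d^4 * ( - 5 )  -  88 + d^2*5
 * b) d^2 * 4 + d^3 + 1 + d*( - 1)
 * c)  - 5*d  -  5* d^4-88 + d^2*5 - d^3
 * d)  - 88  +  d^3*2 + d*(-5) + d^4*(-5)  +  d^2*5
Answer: c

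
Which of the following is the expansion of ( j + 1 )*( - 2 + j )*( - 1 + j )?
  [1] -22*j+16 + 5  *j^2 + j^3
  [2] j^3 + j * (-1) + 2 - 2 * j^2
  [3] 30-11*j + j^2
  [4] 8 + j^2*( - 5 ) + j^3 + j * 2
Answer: 2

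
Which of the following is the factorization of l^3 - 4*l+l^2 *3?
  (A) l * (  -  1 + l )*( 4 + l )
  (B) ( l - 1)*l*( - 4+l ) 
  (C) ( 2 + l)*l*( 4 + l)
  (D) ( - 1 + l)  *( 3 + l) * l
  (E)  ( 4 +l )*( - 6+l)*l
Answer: A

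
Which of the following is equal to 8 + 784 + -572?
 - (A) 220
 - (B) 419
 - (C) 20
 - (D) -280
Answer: A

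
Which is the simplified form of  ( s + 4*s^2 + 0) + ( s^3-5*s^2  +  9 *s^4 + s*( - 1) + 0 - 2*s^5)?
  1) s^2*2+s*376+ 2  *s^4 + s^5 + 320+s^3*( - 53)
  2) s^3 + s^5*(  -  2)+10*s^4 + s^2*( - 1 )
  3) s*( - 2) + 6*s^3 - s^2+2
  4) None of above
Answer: 4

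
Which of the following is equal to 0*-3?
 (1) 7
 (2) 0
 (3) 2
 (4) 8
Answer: 2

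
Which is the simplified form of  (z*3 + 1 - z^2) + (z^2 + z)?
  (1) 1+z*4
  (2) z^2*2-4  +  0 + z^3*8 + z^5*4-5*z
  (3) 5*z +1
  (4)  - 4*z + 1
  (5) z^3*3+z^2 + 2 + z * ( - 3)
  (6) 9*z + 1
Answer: 1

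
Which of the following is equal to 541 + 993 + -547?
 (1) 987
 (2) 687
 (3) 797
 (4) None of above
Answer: 1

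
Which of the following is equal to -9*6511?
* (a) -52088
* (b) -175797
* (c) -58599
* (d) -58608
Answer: c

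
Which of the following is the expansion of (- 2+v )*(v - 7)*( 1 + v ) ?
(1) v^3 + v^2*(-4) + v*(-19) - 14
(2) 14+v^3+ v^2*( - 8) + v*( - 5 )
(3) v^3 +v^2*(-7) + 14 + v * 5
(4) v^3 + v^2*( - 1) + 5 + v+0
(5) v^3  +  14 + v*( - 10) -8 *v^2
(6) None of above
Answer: 6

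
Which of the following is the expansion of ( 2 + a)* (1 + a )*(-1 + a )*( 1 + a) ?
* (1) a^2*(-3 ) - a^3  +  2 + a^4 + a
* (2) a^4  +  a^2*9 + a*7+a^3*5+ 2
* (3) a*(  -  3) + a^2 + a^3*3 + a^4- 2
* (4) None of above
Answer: 3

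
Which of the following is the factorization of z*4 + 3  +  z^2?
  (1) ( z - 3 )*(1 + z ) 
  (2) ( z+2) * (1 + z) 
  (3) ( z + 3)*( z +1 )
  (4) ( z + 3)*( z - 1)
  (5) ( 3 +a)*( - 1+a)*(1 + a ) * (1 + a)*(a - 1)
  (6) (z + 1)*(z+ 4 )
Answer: 3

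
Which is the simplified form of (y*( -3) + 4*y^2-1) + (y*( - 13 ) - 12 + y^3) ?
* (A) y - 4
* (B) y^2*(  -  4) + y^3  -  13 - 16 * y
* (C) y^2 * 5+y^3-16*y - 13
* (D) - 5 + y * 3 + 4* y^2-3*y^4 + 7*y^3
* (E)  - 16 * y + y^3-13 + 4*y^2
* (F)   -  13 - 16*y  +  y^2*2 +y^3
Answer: E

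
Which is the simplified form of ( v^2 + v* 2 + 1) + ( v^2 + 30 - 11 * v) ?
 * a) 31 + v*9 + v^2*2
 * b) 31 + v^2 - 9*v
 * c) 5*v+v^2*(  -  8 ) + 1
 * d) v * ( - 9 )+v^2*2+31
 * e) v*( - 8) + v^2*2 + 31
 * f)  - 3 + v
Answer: d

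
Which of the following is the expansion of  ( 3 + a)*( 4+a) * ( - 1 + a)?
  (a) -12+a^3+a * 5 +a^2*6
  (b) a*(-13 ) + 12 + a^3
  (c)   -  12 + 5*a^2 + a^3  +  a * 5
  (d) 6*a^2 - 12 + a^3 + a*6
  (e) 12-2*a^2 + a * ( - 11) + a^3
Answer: a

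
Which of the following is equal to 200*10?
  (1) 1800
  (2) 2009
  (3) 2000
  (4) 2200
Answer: 3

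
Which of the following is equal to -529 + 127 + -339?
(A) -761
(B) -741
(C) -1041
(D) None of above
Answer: B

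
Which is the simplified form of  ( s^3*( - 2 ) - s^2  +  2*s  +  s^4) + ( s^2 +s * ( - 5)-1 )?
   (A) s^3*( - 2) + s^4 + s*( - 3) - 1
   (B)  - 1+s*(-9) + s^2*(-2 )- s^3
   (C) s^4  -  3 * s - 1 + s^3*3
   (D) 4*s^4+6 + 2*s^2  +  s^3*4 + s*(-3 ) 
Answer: A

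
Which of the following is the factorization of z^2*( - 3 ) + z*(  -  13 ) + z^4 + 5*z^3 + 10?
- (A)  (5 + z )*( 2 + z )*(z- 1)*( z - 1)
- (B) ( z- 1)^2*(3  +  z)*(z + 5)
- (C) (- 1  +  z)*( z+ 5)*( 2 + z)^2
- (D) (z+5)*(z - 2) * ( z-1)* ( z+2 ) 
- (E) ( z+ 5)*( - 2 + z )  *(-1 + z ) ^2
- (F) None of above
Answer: A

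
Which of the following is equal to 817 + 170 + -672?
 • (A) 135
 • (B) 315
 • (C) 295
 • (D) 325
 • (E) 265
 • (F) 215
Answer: B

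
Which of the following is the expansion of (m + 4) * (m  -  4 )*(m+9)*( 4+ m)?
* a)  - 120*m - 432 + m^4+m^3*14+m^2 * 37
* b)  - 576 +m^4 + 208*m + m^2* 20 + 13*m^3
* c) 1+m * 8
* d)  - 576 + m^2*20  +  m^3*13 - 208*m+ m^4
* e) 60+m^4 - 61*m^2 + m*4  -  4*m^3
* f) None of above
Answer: d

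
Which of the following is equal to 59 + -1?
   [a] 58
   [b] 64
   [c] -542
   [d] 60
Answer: a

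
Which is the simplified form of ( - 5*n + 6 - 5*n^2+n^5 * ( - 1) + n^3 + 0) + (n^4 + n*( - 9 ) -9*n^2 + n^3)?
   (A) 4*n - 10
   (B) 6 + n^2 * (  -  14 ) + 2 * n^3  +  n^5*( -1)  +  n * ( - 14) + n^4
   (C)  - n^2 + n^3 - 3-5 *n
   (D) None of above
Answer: B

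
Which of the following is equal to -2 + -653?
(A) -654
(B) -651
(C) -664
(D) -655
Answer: D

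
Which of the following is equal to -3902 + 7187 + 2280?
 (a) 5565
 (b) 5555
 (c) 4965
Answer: a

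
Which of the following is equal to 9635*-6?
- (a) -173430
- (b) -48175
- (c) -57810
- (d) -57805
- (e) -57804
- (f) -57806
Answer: c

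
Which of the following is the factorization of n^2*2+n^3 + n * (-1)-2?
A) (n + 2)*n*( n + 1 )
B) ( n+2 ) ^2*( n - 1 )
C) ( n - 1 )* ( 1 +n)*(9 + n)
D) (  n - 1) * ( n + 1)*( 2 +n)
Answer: D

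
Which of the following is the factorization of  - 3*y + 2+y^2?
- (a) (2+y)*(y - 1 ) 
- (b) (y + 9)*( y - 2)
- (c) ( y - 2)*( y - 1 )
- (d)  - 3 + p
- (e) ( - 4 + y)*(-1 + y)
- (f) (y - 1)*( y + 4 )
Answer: c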